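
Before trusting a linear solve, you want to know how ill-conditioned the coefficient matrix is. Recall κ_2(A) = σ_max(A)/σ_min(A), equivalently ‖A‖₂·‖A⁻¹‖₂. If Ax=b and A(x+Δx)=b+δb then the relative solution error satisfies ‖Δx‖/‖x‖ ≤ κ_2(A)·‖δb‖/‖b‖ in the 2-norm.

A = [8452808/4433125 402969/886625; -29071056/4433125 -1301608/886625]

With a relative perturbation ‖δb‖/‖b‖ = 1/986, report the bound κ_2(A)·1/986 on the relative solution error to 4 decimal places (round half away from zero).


0.2742

form AᵀA = [1466522016064/31444155625 65992541832/6288831125; 65992541832/6288831125 2970507841/1257766225] with trace 916588169/18705625 and determinant 614656/18705625
solving λ² − 916588169/18705625·λ + 614656/18705625 = 0 gives λ = 49, 12544/18705625
κ = σ_max/σ_min = 7/(112/4325) = 270.3125
κ_2(A)·‖δb‖/‖b‖ = 0.2742


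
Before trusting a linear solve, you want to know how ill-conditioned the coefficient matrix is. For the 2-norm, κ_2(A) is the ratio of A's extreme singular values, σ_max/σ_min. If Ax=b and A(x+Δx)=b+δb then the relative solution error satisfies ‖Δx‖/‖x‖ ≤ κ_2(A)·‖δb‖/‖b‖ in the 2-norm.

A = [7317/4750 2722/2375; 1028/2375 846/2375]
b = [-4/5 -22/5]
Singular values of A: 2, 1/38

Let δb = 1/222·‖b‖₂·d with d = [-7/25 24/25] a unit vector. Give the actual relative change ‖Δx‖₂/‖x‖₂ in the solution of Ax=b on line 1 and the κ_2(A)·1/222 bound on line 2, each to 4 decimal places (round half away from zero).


σ_max = 2, σ_min = 1/38
κ_2(A) = 2 / (1/38) = 76.0000
worst-case relative error ≤ 76.0000 × 1/222 = 0.3423
solve Ax = b  →  x = [90.4000 -122.2000]
‖b‖₂ = 4.4721 and ‖x‖₂ = 152.0033
δb = ε·‖b‖·d = [-0.0056 0.0193]; solving A·Δx = δb gives ‖Δx‖ = 0.7655
relative error = 0.0050
tightness: 0.0050 against a bound of 0.3423 (unrounded ratio ≈ 0.0147)

0.0050
0.3423


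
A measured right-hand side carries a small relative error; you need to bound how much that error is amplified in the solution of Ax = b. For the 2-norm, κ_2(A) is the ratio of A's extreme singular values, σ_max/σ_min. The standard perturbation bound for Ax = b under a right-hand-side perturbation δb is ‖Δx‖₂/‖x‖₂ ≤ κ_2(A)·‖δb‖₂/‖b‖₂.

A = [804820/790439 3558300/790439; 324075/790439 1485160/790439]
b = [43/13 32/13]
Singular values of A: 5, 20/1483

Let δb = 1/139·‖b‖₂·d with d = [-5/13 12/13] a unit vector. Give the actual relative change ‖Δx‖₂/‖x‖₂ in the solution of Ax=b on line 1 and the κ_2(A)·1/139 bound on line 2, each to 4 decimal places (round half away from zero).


0.0297
2.6673

σ_max = 5, σ_min = 20/1483
condition number: 5 ÷ (20/1483) = 370.7500
bound on ‖Δx‖/‖x‖: κ·ε = 370.7500·1/139 = 2.6673
solve Ax = b  →  x = [-72.1659 17.0573]
‖b‖₂ = 4.1231 and ‖x‖₂ = 74.1543
re-solving with b+δb shifts x by Δx of norm 2.1995
dividing the unrounded norms, ‖Δx‖/‖x‖ = 0.0297
so the bound overstates the realised error by a factor of ≈ 89.9253 (computed from the unrounded values)


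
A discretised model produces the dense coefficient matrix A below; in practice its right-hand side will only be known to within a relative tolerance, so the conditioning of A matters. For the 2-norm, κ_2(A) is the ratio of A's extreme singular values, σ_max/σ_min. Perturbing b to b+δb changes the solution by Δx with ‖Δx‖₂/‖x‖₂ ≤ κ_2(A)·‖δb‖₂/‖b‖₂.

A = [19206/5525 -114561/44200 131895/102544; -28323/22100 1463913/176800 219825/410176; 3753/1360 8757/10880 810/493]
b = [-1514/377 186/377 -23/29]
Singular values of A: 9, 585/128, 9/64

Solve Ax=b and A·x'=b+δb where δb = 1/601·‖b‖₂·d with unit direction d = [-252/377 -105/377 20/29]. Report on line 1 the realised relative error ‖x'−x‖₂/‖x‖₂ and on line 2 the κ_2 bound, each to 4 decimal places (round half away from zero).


0.0034
0.1065

largest singular value 9, smallest 9/64
κ_2(A) = 9 / (9/64) = 64.0000
κ_2(A)·‖δb‖/‖b‖ = 0.1065
solve Ax = b  →  x = [-7.0433 -1.8228 12.2401]
‖b‖ = 4.1231, ‖x‖ = 14.2391
with δb = [-0.0046 -0.0019 0.0047], A·Δx = δb → ‖Δx‖ = 0.0488
realised ‖Δx‖/‖x‖ = 0.0034
realised/bound (from unrounded values) ≈ 0.0322


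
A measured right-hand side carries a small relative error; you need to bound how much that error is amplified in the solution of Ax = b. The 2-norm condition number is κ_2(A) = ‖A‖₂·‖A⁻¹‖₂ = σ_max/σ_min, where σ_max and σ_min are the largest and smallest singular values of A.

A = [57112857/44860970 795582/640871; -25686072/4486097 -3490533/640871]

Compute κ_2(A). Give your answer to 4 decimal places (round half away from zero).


377.3000

M = AᵀA = [41189356284129/1197207988900 280195949007/8551485635; 280195949007/8551485635 7624492173/244328161]. tr(M)=93399961869/1423552900, det(M)=43046721/1423552900
λ_max, λ_min = (93399961869/1423552900 ± √8723307759992593809561/2026502859098410000)/2 = 6561/100, 6561/14235529
κ_2(A) = √(λ_max/λ_min) = √((6561/100) / (6561/14235529)) = 377.3000


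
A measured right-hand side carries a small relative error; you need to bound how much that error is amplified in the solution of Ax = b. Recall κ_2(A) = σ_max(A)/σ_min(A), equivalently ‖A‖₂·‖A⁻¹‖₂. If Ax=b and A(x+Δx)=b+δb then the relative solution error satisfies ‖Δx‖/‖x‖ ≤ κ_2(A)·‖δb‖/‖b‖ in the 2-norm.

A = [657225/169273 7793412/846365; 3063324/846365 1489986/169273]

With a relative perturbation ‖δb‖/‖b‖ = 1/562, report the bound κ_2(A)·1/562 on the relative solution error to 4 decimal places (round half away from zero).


0.3995

AᵀA = [23998301361/851764225 11517639804/170352845; 11517639804/170352845 138214896084/851764225]; tr = 191968281/1008005, det = 90668484/126000625
char-poly roots: 4761/25 and 19044/5040025
σ_max=√(4761/25)=(69/5), σ_min=√(19044/5040025)=(138/2245) → κ = 224.5000
bound on ‖Δx‖/‖x‖: κ·ε = 224.5000·1/562 = 0.3995


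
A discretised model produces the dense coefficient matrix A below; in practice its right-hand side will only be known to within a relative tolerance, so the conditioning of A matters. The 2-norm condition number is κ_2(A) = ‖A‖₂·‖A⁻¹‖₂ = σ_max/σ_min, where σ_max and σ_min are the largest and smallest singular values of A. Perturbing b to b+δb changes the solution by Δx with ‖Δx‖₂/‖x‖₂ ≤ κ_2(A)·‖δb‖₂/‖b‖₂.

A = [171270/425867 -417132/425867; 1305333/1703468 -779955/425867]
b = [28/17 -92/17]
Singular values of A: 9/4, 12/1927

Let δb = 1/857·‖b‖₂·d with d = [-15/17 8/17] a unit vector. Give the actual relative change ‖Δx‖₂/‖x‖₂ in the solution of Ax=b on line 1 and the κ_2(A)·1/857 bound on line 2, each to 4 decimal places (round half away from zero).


0.0017
0.4216

σ_max = 9/4, σ_min = 12/1927
condition number: (9/4) ÷ (12/1927) = 361.3125
perturbation bound = 361.3125·1/857 = 0.4216
solve Ax = b  →  x = [-593.6068 -245.4103]
‖b‖₂ = 5.6569 and ‖x‖₂ = 642.3358
Δx = A⁻¹·δb where δb = 1/857·5.6569·d; ‖Δx‖ = 1.0600
dividing the unrounded norms, ‖Δx‖/‖x‖ = 0.0017
realised/bound (from unrounded values) ≈ 0.0039


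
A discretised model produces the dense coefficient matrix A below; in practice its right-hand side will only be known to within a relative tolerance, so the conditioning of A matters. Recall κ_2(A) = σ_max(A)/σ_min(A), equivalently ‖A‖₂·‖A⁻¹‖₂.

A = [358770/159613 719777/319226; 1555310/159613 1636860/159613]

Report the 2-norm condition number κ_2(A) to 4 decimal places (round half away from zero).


AᵀA = [1515589000/15155449 1591280145/15155449; 1591280145/15155449 6683713009/60621796]; tr = 12746069009/60621796, det = 17682025/15155449
char-poly roots: 841/4 and 84100/15155449
so κ_2 = √((841/4) / (84100/15155449)) = 194.6500

194.6500


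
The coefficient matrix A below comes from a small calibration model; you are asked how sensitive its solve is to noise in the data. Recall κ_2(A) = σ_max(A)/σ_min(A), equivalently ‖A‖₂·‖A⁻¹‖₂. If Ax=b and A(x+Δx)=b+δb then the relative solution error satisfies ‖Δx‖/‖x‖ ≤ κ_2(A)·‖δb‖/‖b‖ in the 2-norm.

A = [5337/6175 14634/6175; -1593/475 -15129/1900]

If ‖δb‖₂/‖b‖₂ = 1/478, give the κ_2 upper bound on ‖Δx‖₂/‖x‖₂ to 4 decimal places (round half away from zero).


M = AᵀA = [731754/61009 7016625/244036; 7016625/244036 67373289/976144]. tr(M)=467937/5776, det(M)=6561/5776
λ_max, λ_min = (467937/5776 ± √218813450625/33362176)/2 = 81, 81/5776
κ = σ_max/σ_min = 9/(9/76) = 76.0000
worst-case relative error ≤ 76.0000 × 1/478 = 0.1590

0.1590


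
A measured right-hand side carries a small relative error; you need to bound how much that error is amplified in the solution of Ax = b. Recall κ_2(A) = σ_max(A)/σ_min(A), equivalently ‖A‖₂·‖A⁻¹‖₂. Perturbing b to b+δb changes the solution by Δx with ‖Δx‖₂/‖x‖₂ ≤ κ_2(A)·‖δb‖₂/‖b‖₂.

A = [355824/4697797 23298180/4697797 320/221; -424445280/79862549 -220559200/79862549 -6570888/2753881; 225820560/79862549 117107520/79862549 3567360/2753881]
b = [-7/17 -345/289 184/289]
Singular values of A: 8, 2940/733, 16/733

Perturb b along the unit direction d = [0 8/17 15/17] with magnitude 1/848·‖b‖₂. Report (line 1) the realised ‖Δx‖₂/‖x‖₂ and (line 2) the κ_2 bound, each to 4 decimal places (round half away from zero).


from the listed singular values, σ₁ = 8, σ_n = 16/733
condition number: 8 ÷ (16/733) = 366.5000
κ_2(A)·‖δb‖/‖b‖ = 0.4322
solve Ax = b  →  x = [0.2555 -0.1010 0.0481]
‖b‖₂ = 1.4142 and ‖x‖₂ = 0.2789
with δb = [0.0000 0.0008 0.0015], A·Δx = δb → ‖Δx‖ = 0.0764
dividing the unrounded norms, ‖Δx‖/‖x‖ = 0.2739
tightness: 0.2739 against a bound of 0.4322 (unrounded ratio ≈ 0.6338)

0.2739
0.4322


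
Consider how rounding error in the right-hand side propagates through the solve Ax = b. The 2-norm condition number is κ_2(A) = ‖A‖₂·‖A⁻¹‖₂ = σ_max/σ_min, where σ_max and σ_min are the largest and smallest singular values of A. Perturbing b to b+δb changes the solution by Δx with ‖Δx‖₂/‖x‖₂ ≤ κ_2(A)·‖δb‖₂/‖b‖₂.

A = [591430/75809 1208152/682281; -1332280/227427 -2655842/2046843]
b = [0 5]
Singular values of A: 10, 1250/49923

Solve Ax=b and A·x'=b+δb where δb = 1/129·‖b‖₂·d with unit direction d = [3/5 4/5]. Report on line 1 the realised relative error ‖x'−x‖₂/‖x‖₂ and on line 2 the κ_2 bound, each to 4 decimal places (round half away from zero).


largest singular value 10, smallest 1250/49923
condition number: 10 ÷ (1250/49923) = 399.3840
worst-case relative error ≤ 399.3840 × 1/129 = 3.0960
solve Ax = b  →  x = [-35.3605 155.7913]
‖b‖ = 5.0000, ‖x‖ = 159.7539
re-solving with b+δb shifts x by Δx of norm 1.5480
dividing the unrounded norms, ‖Δx‖/‖x‖ = 0.0097
tightness: 0.0097 against a bound of 3.0960 (unrounded ratio ≈ 0.0031)

0.0097
3.0960


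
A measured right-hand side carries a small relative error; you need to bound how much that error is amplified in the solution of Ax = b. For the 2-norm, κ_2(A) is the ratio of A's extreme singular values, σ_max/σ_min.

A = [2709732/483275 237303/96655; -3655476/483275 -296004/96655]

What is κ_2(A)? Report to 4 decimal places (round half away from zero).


form AᵀA = [828206091936/9342189025 69002522028/1868437805; 69002522028/1868437805 5757243273/373687561] with trace 5752290969/55279225 and determinant 108243216/55279225
solving λ² − 5752290969/55279225·λ + 108243216/55279225 = 0 gives λ = 2601/25, 41616/2211169
σ_max=√(2601/25)=(51/5), σ_min=√(41616/2211169)=(204/1487) → κ = 74.3500

74.3500


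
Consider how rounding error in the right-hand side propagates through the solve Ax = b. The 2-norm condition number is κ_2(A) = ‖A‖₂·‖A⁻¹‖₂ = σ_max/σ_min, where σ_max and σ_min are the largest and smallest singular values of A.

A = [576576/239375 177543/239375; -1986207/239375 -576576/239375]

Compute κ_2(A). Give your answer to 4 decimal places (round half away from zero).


M = AᵀA = [6843933009/91680625 1996106112/91680625; 1996106112/91680625 582338241/91680625]. tr(M)=11882034/146689, det(M)=18225/146689
solving λ² − 11882034/146689·λ + 18225/146689 = 0 gives λ = 81, 225/146689
κ = σ_max/σ_min = 9/(15/383) = 229.8000

229.8000


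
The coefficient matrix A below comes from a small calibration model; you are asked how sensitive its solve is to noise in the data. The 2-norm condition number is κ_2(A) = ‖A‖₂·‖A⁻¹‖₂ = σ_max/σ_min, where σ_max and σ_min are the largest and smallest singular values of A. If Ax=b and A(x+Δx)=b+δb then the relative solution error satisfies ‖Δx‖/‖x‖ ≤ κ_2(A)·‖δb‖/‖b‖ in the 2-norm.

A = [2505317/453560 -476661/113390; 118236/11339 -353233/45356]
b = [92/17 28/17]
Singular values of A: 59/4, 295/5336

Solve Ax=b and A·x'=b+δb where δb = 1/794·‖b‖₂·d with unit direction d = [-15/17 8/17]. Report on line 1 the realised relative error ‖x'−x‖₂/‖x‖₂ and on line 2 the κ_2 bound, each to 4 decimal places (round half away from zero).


0.0018
0.3360

from the listed singular values, σ₁ = 59/4, σ_n = 295/5336
κ_2(A) = (59/4) / (295/5336) = 266.8000
worst-case relative error ≤ 266.8000 × 1/794 = 0.3360
solve Ax = b  →  x = [-43.1946 -58.0447]
‖b‖₂ = 5.6569 and ‖x‖₂ = 72.3531
δb = ε·‖b‖·d = [-0.0063 0.0034]; solving A·Δx = δb gives ‖Δx‖ = 0.1289
relative error = 0.0018
tightness: 0.0018 against a bound of 0.3360 (unrounded ratio ≈ 0.0053)


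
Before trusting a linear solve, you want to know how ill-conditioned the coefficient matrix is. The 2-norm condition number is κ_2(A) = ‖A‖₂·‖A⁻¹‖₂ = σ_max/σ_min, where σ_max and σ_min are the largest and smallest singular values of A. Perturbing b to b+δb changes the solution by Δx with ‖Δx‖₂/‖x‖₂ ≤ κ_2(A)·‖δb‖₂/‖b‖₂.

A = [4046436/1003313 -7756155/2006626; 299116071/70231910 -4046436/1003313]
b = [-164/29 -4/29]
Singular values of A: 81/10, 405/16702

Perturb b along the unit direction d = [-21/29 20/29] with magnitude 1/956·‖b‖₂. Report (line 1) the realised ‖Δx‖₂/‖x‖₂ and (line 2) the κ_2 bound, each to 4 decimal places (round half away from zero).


σ_max = 81/10, σ_min = 405/16702
condition number: (81/10) ÷ (405/16702) = 334.0400
worst-case relative error ≤ 334.0400 × 1/956 = 0.3494
solve Ax = b  →  x = [113.4066 119.7929]
2-norm of b is 5.6569; of x, 164.9588
re-solving with b+δb shifts x by Δx of norm 0.2440
relative error = 0.0015
tightness: 0.0015 against a bound of 0.3494 (unrounded ratio ≈ 0.0042)

0.0015
0.3494


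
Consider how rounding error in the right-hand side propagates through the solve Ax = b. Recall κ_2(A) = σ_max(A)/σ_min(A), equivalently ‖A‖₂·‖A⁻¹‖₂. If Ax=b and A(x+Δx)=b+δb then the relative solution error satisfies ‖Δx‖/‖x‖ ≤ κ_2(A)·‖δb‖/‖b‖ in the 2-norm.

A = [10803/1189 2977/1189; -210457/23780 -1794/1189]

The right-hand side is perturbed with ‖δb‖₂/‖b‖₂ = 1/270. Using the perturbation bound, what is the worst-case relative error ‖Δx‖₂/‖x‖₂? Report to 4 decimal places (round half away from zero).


0.0741

form AᵀA = [108173689/672400 606879/16810; 606879/16810 14365/1681] with trace 67769/400 and determinant 28561/400
char-poly roots: 169 and 169/400
κ = σ_max/σ_min = 13/(13/20) = 20.0000
worst-case relative error ≤ 20.0000 × 1/270 = 0.0741


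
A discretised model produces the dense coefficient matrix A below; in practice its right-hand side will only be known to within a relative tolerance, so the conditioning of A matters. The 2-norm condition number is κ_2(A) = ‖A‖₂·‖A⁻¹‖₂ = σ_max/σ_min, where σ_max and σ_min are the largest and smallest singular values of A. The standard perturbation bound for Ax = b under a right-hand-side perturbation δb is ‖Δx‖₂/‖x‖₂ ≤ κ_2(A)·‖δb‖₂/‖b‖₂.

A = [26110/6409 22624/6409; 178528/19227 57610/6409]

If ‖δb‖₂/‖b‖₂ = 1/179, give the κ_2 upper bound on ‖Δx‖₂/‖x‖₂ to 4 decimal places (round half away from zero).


form AᵀA = [224898436/2187441 71344000/729147; 71344000/729147 22667204/243049] with trace 509992/2601 and determinant 38416/2601
eigenvalues of AᵀA: λ = (tr ± √(tr²−4·det))/2 = 196, 196/2601
κ_2(A) = √(λ_max/λ_min) = √(196 / (196/2601)) = 51.0000
κ_2(A)·‖δb‖/‖b‖ = 0.2849

0.2849


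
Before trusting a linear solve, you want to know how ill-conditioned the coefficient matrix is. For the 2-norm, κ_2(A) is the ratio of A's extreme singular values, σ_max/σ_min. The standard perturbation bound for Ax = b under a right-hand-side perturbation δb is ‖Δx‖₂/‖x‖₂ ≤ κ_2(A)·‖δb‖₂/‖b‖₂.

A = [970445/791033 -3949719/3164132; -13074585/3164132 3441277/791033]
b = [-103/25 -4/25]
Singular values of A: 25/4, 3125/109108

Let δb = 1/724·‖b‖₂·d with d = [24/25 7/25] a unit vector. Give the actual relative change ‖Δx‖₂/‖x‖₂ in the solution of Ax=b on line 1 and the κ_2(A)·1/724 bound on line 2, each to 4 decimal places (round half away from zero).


from the listed singular values, σ₁ = 25/4, σ_n = 3125/109108
condition number: (25/4) ÷ (3125/109108) = 218.2160
κ_2(A)·‖δb‖/‖b‖ = 0.3014
solve Ax = b  →  x = [-101.2422 -96.2002]
‖b‖₂ = 4.1231 and ‖x‖₂ = 139.6583
re-solving with b+δb shifts x by Δx of norm 0.1988
dividing the unrounded norms, ‖Δx‖/‖x‖ = 0.0014
so the bound overstates the realised error by a factor of ≈ 211.7008 (computed from the unrounded values)

0.0014
0.3014


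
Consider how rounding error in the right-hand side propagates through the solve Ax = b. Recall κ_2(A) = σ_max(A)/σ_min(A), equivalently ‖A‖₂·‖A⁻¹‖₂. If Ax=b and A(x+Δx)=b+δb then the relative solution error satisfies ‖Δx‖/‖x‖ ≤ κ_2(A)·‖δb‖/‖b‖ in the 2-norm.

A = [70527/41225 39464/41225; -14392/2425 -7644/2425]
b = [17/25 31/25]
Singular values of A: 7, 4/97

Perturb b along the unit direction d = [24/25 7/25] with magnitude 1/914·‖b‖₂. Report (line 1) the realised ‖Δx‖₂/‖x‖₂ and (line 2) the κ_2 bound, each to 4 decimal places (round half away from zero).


0.0015
0.1857

σ_max = 7, σ_min = 4/97
condition number: 7 ÷ (4/97) = 169.7500
perturbation bound = 169.7500·1/914 = 0.1857
solve Ax = b  →  x = [-11.5378 21.3298]
2-norm of b is 1.4142; of x, 24.2504
δb = ε·‖b‖·d = [0.0015 0.0004]; solving A·Δx = δb gives ‖Δx‖ = 0.0375
dividing the unrounded norms, ‖Δx‖/‖x‖ = 0.0015
so the bound overstates the realised error by a factor of ≈ 120.0335 (computed from the unrounded values)


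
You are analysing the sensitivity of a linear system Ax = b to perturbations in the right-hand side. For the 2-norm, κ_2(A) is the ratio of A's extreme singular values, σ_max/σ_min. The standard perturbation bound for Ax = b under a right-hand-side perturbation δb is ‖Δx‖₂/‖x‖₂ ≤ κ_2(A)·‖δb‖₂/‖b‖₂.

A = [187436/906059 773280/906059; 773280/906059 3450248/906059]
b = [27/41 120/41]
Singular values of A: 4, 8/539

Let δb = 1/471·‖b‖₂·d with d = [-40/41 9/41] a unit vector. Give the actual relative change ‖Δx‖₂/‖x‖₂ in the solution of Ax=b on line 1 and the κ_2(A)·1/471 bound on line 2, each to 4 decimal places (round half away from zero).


largest singular value 4, smallest 8/539
κ_2(A) = 4 / (8/539) = 269.5000
perturbation bound = 269.5000·1/471 = 0.5722
solve Ax = b  →  x = [0.1646 0.7317]
‖b‖ = 3.0000, ‖x‖ = 0.7500
re-solving with b+δb shifts x by Δx of norm 0.4291
dividing the unrounded norms, ‖Δx‖/‖x‖ = 0.5722
tightness: 0.5722 against a bound of 0.5722; the bound is attained (ratio 1)

0.5722
0.5722


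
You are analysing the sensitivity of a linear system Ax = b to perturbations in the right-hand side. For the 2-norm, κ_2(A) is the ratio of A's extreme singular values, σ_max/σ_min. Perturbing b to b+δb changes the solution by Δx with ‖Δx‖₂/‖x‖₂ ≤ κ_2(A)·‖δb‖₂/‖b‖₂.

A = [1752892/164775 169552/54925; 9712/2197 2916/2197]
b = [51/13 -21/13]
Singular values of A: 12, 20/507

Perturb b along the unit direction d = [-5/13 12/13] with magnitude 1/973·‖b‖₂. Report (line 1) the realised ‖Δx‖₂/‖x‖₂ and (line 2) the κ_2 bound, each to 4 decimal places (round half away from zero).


0.0015
0.3126

largest singular value 12, smallest 20/507
condition number: 12 ÷ (20/507) = 304.2000
κ_2(A)·‖δb‖/‖b‖ = 0.3126
solve Ax = b  →  x = [21.5340 -72.9380]
‖b‖ = 4.2426, ‖x‖ = 76.0504
with δb = [-0.0017 0.0040], A·Δx = δb → ‖Δx‖ = 0.1105
dividing the unrounded norms, ‖Δx‖/‖x‖ = 0.0015
realised/bound (from unrounded values) ≈ 0.0046


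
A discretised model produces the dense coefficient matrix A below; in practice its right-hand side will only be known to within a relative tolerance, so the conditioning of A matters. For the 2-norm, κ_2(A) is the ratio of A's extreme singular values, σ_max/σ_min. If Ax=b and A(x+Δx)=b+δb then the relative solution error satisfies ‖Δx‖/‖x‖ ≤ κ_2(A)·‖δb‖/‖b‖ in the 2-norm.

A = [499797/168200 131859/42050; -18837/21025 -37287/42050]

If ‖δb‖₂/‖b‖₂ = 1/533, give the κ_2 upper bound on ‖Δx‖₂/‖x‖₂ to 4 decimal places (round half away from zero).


0.2176

form AᵀA = [436010121/45265984 114434775/11316496; 114434775/11316496 15021693/1414562] with trace 1090017/53824 and determinant 6561/215296
λ_max, λ_min = (1090017/53824 ± √1187783921025/2897022976)/2 = 81/4, 81/53824
σ_max=√(81/4)=(9/2), σ_min=√(81/53824)=(9/232) → κ = 116.0000
worst-case relative error ≤ 116.0000 × 1/533 = 0.2176


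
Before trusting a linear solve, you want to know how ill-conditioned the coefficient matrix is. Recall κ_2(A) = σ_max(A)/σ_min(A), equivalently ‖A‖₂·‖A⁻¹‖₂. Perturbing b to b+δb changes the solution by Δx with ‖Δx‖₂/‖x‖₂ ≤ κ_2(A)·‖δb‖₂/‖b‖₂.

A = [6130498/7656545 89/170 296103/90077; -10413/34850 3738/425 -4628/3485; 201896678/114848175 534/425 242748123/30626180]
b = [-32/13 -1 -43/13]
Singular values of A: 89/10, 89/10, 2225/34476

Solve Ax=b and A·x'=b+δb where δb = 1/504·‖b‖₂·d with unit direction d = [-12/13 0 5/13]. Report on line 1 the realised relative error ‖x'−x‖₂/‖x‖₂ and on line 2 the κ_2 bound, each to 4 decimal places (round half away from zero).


0.0084
0.2736

σ_max = 89/10, σ_min = 2225/34476
κ_2(A) = (89/10) / (2225/34476) = 137.9040
worst-case relative error ≤ 137.9040 × 1/504 = 0.2736
solve Ax = b  →  x = [-15.2106 -0.1798 2.9848]
‖b‖₂ = 4.2426 and ‖x‖₂ = 15.5018
δb = ε·‖b‖·d = [-0.0078 0.0000 0.0032]; solving A·Δx = δb gives ‖Δx‖ = 0.1304
realised ‖Δx‖/‖x‖ = 0.0084
tightness: 0.0084 against a bound of 0.2736 (unrounded ratio ≈ 0.0308)


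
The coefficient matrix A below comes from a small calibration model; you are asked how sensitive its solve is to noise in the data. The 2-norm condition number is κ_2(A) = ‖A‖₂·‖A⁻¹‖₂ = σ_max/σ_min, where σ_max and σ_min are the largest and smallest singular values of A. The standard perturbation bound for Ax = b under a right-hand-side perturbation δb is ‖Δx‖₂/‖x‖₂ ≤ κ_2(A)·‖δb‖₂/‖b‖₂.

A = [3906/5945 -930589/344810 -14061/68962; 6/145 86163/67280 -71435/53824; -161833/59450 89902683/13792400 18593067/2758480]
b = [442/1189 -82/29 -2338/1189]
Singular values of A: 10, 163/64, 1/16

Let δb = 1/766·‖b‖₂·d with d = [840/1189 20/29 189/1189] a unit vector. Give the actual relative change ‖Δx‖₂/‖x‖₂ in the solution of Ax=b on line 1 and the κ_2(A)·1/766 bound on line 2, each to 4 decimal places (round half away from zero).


from the listed singular values, σ₁ = 10, σ_n = 1/16
κ = σ_max/σ_min = 10/(1/16) = 160.0000
κ_2(A)·‖δb‖/‖b‖ = 0.2089
solve Ax = b  →  x = [-30.6640 -7.1689 -5.7431]
2-norm of b is 3.4641; of x, 32.0103
δb = ε·‖b‖·d = [0.0032 0.0031 0.0007]; solving A·Δx = δb gives ‖Δx‖ = 0.0724
relative error = 0.0023
tightness: 0.0023 against a bound of 0.2089 (unrounded ratio ≈ 0.0108)

0.0023
0.2089


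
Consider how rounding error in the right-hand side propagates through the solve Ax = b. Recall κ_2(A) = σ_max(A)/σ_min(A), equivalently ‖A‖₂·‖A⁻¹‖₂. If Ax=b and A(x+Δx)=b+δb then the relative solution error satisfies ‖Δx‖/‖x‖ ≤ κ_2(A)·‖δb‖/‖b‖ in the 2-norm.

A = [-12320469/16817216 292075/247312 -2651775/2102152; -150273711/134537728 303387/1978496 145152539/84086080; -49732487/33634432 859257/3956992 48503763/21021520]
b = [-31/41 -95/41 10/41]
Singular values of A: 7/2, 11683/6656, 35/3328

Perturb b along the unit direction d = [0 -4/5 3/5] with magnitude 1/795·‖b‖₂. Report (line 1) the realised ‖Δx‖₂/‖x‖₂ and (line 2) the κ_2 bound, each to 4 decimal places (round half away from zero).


0.0015
0.4186

from the listed singular values, σ₁ = 7/2, σ_n = 35/3328
κ = σ_max/σ_min = (7/2)/(35/3328) = 332.8000
worst-case relative error ≤ 332.8000 × 1/795 = 0.4186
solve Ax = b  →  x = [116.2215 137.3174 61.6610]
‖b‖₂ = 2.4495 and ‖x‖₂ = 190.1725
re-solving with b+δb shifts x by Δx of norm 0.2930
dividing the unrounded norms, ‖Δx‖/‖x‖ = 0.0015
realised/bound (from unrounded values) ≈ 0.0037


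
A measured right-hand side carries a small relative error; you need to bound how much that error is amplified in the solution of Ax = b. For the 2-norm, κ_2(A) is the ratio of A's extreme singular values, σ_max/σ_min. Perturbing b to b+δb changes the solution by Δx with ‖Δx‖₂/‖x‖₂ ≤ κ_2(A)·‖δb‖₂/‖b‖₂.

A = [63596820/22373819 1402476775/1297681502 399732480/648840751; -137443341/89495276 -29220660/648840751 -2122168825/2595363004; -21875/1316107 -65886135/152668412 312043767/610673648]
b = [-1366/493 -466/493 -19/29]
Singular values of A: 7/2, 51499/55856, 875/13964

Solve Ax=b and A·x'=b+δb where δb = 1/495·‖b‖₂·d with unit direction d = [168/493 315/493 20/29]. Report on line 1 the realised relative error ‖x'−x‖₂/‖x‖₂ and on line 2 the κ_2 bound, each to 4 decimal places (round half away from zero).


0.0030
0.1128

σ_max = 7/2, σ_min = 875/13964
condition number: (7/2) ÷ (875/13964) = 55.8560
worst-case relative error ≤ 55.8560 × 1/495 = 0.1128
solve Ax = b  →  x = [11.7486 -22.2421 -19.6851]
‖b‖ = 3.0000, ‖x‖ = 31.9412
δb = ε·‖b‖·d = [0.0021 0.0039 0.0042]; solving A·Δx = δb gives ‖Δx‖ = 0.0967
dividing the unrounded norms, ‖Δx‖/‖x‖ = 0.0030
tightness: 0.0030 against a bound of 0.1128 (unrounded ratio ≈ 0.0268)


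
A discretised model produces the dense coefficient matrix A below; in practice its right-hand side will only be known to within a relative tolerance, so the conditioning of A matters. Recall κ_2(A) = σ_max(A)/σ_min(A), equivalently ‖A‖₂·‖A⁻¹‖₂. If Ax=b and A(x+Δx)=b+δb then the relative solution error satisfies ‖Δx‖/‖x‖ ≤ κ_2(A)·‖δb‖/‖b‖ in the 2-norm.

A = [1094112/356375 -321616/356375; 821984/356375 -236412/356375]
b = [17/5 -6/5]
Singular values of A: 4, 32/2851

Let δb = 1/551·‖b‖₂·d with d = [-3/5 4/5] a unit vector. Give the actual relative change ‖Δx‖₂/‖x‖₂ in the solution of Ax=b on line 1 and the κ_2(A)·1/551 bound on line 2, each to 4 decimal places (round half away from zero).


largest singular value 4, smallest 32/2851
κ = σ_max/σ_min = 4/(32/2851) = 356.3750
bound on ‖Δx‖/‖x‖: κ·ε = 356.3750·1/551 = 0.6468
solve Ax = b  →  x = [-74.3588 -256.7300]
‖b‖ = 3.6056, ‖x‖ = 267.2817
δb = ε·‖b‖·d = [-0.0039 0.0052]; solving A·Δx = δb gives ‖Δx‖ = 0.5830
dividing the unrounded norms, ‖Δx‖/‖x‖ = 0.0022
realised/bound (from unrounded values) ≈ 0.0034

0.0022
0.6468


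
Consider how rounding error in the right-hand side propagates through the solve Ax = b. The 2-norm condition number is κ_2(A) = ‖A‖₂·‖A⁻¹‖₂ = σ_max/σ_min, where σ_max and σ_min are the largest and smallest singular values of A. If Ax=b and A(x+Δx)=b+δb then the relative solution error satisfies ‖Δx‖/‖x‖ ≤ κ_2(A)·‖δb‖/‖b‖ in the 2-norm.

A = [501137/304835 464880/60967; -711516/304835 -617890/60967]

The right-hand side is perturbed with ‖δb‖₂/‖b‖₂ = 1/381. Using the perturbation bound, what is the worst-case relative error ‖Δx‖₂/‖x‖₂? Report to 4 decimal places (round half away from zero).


form AᵀA = [30295732441/3716975089 134521437960/3716975089; 134521437960/3716975089 597901466500/3716975089] with trace 373704461/2211169 and determinant 2856100/2211169
char-poly roots: 169 and 16900/2211169
so κ_2 = √(169 / (16900/2211169)) = 148.7000
perturbation bound = 148.7000·1/381 = 0.3903

0.3903


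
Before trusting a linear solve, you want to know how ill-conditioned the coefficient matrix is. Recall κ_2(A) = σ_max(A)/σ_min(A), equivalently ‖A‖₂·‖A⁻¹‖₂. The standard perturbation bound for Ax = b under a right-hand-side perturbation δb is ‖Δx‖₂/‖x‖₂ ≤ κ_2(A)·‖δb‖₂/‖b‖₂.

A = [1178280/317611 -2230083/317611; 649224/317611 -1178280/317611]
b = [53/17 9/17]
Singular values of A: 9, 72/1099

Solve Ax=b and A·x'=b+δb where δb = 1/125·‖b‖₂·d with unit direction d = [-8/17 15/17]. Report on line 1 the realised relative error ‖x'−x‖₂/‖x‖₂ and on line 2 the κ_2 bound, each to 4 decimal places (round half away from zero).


from the listed singular values, σ₁ = 9, σ_n = 72/1099
κ = σ_max/σ_min = 9/(72/1099) = 137.3750
κ_2(A)·‖δb‖/‖b‖ = 1.0990
solve Ax = b  →  x = [-13.3113 -7.4771]
2-norm of b is 3.1623; of x, 15.2675
with δb = [-0.0119 0.0223], A·Δx = δb → ‖Δx‖ = 0.3861
realised ‖Δx‖/‖x‖ = 0.0253
tightness: 0.0253 against a bound of 1.0990 (unrounded ratio ≈ 0.0230)

0.0253
1.0990


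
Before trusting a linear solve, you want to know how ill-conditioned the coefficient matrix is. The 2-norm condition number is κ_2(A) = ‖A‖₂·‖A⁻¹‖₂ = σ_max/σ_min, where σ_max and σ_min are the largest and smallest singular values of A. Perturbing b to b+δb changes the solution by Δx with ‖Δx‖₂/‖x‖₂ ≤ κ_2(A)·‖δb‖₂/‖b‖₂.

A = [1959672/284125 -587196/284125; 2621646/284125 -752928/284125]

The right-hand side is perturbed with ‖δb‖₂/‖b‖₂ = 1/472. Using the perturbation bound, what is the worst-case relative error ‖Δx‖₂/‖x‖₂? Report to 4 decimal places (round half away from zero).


M = AᵀA = [428533683876/3229080625 -124984889568/3229080625; -124984889568/3229080625 36467988624/3229080625]. tr(M)=744002676/5166529, det(M)=3240000/5166529
char-poly roots: 144 and 22500/5166529
so κ_2 = √(144 / (22500/5166529)) = 181.8400
κ_2(A)·‖δb‖/‖b‖ = 0.3853

0.3853


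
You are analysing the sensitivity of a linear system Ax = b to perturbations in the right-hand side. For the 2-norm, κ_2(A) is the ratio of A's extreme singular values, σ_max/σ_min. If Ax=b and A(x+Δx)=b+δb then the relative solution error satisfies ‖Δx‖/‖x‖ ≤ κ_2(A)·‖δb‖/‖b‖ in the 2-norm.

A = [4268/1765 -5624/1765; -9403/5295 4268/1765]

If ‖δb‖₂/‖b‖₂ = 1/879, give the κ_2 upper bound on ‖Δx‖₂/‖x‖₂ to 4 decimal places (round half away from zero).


AᵀA = [10094353/1121481 -4485668/373827; -4485668/373827 1993808/124609]; tr = 28038625/1121481, det = 40000/1121481
λ_max, λ_min = (28038625/1121481 ± √785985054930625/1257719633361)/2 = 25, 1600/1121481
so κ_2 = √(25 / (1600/1121481)) = 132.3750
worst-case relative error ≤ 132.3750 × 1/879 = 0.1506

0.1506


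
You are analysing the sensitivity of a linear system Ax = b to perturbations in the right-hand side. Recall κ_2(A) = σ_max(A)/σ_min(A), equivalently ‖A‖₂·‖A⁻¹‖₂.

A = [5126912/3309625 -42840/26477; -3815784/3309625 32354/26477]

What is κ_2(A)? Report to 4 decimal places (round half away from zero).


285.3125

M = AᵀA = [1633817367616/438144705625 -343092785616/87628941125; -343092785616/87628941125 2882046916/701031529]. tr(M)=4084538276/520980625, det(M)=9834496/13024515625
char-poly roots: 196/25 and 50176/520980625
so κ_2 = √((196/25) / (50176/520980625)) = 285.3125


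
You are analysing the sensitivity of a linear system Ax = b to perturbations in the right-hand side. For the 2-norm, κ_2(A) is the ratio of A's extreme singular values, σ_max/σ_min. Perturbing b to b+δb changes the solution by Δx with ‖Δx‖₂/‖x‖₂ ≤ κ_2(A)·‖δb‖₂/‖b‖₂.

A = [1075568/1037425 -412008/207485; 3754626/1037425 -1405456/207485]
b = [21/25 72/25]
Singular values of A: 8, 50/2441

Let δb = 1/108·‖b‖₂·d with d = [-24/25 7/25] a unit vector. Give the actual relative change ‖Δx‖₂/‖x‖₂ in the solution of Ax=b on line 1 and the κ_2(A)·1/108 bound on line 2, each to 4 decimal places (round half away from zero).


σ_max = 8, σ_min = 50/2441
κ = σ_max/σ_min = 8/(50/2441) = 390.5600
perturbation bound = 390.5600·1/108 = 3.6163
solve Ax = b  →  x = [0.1765 -0.3309]
2-norm of b is 3.0000; of x, 0.3750
re-solving with b+δb shifts x by Δx of norm 1.3561
realised ‖Δx‖/‖x‖ = 3.6163
realised/bound = 1 exactly: the bound is attained for this b and d

3.6163
3.6163


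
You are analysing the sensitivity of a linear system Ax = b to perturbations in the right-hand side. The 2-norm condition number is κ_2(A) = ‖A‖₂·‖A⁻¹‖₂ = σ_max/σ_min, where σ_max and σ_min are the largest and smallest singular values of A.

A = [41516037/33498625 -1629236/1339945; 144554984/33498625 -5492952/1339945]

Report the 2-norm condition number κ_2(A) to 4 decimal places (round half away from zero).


231.0250

form AᵀA = [36191559563881/1795452603025 -6893384084244/359090520605; -6893384084244/359090520605 1313077264720/71818104121] with trace 82067171441/2134902025 and determinant 59105344/2134902025
eigenvalues of AᵀA: λ = (tr ± √(tr²−4·det))/2 = 961/25, 61504/85396081
κ_2(A) = √(λ_max/λ_min) = √((961/25) / (61504/85396081)) = 231.0250


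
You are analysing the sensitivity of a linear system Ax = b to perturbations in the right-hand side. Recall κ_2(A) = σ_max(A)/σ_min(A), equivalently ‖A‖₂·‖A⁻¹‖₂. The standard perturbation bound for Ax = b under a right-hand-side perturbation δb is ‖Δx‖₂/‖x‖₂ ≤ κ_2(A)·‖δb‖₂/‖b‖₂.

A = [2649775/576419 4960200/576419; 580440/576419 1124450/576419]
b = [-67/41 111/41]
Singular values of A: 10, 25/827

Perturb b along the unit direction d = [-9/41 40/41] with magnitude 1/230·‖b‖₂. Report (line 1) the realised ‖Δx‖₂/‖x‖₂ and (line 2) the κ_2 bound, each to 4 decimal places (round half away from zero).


σ_max = 10, σ_min = 25/827
κ_2(A) = 10 / (25/827) = 330.8000
bound on ‖Δx‖/‖x‖: κ·ε = 330.8000·1/230 = 1.4383
solve Ax = b  →  x = [-87.6118 46.6129]
‖b‖₂ = 3.1623 and ‖x‖₂ = 99.2401
re-solving with b+δb shifts x by Δx of norm 0.4548
relative error = 0.0046
realised/bound (from unrounded values) ≈ 0.0032

0.0046
1.4383


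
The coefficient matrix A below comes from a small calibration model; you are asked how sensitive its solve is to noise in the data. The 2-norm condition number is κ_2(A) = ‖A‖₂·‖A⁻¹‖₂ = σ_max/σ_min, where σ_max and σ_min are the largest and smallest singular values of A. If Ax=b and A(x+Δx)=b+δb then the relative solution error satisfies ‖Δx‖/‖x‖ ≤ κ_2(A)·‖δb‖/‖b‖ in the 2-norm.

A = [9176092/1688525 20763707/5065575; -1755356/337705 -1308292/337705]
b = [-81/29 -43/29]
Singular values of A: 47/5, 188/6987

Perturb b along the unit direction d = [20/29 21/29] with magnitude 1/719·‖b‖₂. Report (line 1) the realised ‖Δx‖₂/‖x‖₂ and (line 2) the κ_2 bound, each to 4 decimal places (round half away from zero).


from the listed singular values, σ₁ = 47/5, σ_n = 188/6987
κ = σ_max/σ_min = (47/5)/(188/6987) = 349.3500
κ_2(A)·‖δb‖/‖b‖ = 0.4859
solve Ax = b  →  x = [66.8117 -89.2596]
‖b‖ = 3.1623, ‖x‖ = 111.4947
with δb = [0.0030 0.0032], A·Δx = δb → ‖Δx‖ = 0.1635
relative error = 0.0015
tightness: 0.0015 against a bound of 0.4859 (unrounded ratio ≈ 0.0030)

0.0015
0.4859


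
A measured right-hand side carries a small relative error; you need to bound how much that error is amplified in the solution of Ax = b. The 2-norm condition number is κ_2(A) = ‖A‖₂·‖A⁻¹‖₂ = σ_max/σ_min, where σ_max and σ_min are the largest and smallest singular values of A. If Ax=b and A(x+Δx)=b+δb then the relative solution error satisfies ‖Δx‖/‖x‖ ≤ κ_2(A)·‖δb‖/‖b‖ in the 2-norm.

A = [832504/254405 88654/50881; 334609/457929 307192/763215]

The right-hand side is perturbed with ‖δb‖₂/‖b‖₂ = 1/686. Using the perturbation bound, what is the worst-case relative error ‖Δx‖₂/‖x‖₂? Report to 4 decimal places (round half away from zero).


0.4789

AᵀA = [35060782441/3118664025 249318152/41582187; 249318152/41582187 1108127044/346518225]; tr = 155826733/10791225, det = 521284/269780625
char-poly roots: 361/25 and 1444/10791225
σ_max=√(361/25)=(19/5), σ_min=√(1444/10791225)=(38/3285) → κ = 328.5000
worst-case relative error ≤ 328.5000 × 1/686 = 0.4789


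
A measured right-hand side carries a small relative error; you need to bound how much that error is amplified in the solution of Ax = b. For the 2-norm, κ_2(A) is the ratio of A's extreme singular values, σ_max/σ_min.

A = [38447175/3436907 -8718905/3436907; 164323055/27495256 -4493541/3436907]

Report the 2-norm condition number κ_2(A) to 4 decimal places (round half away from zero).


AᵀA = [420781741852225/2615879247424 -11834361645795/326984905928; -11834361645795/326984905928 332910778954/40873113241]; tr = 262991095601/1556144704, det = 446265625/1556144704
λ_max, λ_min = (262991095601/1556144704 ± √69161538549858637551201/2421586339787247616)/2 = 169, 2640625/1556144704
σ_max=√169=13, σ_min=√(2640625/1556144704)=(1625/39448) → κ = 315.5840

315.5840


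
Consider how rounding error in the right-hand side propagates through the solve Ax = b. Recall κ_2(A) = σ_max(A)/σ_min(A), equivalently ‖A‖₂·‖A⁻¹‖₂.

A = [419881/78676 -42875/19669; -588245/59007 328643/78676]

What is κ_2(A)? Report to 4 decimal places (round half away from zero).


AᵀA = [24647804041/192765456 -213953110/4015947; -213953110/4015947 475496441/21418384]; tr = 85583645/570312, det = 5764801/18249984
λ_max, λ_min = (85583645/570312 ± √457759332786721/20328486084)/2 = 2401/16, 2401/1140624
so κ_2 = √((2401/16) / (2401/1140624)) = 267.0000

267.0000


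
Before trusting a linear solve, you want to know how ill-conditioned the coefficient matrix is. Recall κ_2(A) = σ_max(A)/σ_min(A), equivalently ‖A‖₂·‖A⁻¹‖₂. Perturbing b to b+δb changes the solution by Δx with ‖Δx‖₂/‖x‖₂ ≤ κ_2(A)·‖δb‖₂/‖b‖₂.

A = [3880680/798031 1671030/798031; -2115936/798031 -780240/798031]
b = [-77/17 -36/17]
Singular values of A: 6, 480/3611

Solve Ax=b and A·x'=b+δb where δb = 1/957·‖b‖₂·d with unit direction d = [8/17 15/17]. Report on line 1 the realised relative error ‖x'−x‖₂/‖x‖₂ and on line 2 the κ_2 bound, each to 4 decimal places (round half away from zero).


σ_max = 6, σ_min = 480/3611
condition number: 6 ÷ (480/3611) = 45.1375
perturbation bound = 45.1375·1/957 = 0.0472
solve Ax = b  →  x = [11.1122 -27.9692]
‖b‖ = 5.0000, ‖x‖ = 30.0958
δb = ε·‖b‖·d = [0.0025 0.0046]; solving A·Δx = δb gives ‖Δx‖ = 0.0393
dividing the unrounded norms, ‖Δx‖/‖x‖ = 0.0013
tightness: 0.0013 against a bound of 0.0472 (unrounded ratio ≈ 0.0277)

0.0013
0.0472
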